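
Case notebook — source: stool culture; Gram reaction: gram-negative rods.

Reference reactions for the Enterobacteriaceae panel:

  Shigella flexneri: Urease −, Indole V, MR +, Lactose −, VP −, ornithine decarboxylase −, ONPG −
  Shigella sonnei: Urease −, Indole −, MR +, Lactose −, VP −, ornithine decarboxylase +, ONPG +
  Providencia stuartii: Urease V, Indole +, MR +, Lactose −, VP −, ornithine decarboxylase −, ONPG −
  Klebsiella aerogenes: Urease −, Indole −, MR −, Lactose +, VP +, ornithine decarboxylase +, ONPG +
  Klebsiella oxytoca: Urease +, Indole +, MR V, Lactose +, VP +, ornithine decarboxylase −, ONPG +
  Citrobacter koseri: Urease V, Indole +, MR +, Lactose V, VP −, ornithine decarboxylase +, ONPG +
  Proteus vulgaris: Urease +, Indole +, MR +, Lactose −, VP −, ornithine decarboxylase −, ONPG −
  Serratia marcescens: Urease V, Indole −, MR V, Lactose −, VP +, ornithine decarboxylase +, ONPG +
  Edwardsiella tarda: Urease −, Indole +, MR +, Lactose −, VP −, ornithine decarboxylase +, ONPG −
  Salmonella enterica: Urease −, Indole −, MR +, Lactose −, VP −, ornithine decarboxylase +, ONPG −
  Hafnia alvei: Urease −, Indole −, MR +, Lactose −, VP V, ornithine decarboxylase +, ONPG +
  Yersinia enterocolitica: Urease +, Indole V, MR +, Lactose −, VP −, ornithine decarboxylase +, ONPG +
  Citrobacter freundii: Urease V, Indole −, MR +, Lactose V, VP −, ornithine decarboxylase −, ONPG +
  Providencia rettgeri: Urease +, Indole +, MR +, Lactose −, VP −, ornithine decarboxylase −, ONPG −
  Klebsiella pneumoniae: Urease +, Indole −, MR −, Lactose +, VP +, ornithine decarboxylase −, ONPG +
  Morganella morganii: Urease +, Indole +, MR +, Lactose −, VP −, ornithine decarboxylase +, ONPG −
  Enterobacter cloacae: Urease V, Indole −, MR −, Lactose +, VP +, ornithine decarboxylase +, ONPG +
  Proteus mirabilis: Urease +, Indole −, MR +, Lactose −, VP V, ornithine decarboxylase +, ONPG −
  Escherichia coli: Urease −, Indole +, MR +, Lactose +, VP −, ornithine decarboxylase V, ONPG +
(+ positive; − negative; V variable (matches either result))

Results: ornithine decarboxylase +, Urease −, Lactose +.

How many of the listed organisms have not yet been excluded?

Lactose +: excludes 12 organisms — 7 left.
ornithine decarboxylase +: excludes Klebsiella oxytoca, Citrobacter freundii, Klebsiella pneumoniae — 4 left.
Urease −: all 4 remaining candidates are consistent.
Still consistent: Citrobacter koseri, Enterobacter cloacae, Escherichia coli, Klebsiella aerogenes.

4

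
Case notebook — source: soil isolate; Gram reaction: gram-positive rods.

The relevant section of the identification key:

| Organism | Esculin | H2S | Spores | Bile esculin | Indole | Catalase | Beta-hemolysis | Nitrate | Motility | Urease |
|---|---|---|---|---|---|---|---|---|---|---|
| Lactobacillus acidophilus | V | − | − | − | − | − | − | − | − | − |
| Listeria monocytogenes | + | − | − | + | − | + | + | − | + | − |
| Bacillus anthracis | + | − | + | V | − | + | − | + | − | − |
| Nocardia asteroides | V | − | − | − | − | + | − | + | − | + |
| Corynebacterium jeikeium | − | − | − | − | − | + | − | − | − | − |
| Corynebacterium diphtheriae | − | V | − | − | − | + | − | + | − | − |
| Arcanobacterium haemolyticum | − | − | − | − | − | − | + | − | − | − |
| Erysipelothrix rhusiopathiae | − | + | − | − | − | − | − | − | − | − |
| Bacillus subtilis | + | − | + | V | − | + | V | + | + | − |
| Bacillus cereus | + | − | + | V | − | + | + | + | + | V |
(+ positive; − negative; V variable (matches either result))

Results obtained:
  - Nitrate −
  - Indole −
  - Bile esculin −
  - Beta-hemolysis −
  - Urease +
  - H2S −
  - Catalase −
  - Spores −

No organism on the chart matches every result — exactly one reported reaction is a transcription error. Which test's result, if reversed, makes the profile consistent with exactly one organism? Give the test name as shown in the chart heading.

Urease

As reported, no row in the chart matches all 8 reactions.
Reversing Beta-hemolysis → still no organism matches.
Reversing Urease (to −) → unique match: Lactobacillus acidophilus.
Reversing Indole → still no organism matches.
Reversing Spores → still no organism matches.
Reversing Bile esculin → still no organism matches.
Reversing H2S → still no organism matches.
Reversing Catalase → still no organism matches.
Reversing Nitrate → still no organism matches.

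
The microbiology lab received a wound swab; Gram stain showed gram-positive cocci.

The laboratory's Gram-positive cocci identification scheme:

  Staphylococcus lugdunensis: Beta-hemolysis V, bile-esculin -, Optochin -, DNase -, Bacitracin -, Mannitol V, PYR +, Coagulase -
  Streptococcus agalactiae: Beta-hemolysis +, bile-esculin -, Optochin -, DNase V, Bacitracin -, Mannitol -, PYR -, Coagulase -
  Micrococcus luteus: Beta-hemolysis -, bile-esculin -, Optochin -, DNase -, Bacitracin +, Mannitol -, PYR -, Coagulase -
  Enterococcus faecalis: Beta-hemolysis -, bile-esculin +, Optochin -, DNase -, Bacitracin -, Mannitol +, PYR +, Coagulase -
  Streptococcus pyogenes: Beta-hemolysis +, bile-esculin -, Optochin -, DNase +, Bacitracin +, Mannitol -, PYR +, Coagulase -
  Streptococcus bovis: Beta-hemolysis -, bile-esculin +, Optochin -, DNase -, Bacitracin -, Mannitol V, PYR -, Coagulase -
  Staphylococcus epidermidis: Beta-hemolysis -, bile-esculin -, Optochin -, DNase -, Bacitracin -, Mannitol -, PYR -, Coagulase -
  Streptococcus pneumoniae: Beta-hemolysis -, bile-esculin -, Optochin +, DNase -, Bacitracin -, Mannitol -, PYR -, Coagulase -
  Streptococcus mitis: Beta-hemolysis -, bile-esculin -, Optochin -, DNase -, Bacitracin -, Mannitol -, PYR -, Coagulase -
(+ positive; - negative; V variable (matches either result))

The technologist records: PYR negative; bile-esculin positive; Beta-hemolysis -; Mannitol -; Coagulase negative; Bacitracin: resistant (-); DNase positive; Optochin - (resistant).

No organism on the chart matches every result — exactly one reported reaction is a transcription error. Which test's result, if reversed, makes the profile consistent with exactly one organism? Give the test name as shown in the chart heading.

DNase

As reported, no row in the chart matches all 8 reactions.
Reversing Mannitol → still no organism matches.
Reversing Bacitracin → still no organism matches.
Reversing PYR → still no organism matches.
Reversing DNase (to -) → unique match: Streptococcus bovis.
Reversing Beta-hemolysis → still no organism matches.
Reversing Optochin → still no organism matches.
Reversing Coagulase → still no organism matches.
Reversing bile-esculin → still no organism matches.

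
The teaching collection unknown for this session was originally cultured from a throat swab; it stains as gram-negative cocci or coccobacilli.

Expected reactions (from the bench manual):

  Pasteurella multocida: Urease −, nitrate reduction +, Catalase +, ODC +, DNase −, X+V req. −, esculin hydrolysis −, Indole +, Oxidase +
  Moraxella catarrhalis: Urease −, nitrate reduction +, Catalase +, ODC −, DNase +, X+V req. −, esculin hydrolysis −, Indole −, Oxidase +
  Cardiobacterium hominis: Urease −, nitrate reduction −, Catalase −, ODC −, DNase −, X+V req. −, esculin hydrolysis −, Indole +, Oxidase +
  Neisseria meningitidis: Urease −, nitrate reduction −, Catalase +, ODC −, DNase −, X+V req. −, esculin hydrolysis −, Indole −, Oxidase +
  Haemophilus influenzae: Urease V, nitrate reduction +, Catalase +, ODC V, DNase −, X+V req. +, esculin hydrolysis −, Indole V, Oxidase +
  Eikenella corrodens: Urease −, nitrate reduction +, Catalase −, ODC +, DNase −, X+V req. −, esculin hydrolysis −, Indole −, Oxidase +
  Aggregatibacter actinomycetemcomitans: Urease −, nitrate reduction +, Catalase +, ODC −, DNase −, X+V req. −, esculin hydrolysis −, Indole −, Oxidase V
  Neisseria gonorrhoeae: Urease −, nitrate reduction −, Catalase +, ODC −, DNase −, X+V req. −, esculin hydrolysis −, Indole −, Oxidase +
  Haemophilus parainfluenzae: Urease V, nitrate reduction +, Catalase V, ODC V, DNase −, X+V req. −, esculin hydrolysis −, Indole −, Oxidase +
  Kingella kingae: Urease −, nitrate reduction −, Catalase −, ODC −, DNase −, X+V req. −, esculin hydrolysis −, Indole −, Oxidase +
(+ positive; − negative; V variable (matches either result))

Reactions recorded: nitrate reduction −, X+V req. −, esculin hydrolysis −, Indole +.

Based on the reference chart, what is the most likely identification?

Cardiobacterium hominis

X+V req. −: excludes Haemophilus influenzae — 9 left.
esculin hydrolysis −: all 9 remaining candidates are consistent.
Indole +: excludes 7 organisms — 2 left.
nitrate reduction −: excludes Pasteurella multocida — 1 left.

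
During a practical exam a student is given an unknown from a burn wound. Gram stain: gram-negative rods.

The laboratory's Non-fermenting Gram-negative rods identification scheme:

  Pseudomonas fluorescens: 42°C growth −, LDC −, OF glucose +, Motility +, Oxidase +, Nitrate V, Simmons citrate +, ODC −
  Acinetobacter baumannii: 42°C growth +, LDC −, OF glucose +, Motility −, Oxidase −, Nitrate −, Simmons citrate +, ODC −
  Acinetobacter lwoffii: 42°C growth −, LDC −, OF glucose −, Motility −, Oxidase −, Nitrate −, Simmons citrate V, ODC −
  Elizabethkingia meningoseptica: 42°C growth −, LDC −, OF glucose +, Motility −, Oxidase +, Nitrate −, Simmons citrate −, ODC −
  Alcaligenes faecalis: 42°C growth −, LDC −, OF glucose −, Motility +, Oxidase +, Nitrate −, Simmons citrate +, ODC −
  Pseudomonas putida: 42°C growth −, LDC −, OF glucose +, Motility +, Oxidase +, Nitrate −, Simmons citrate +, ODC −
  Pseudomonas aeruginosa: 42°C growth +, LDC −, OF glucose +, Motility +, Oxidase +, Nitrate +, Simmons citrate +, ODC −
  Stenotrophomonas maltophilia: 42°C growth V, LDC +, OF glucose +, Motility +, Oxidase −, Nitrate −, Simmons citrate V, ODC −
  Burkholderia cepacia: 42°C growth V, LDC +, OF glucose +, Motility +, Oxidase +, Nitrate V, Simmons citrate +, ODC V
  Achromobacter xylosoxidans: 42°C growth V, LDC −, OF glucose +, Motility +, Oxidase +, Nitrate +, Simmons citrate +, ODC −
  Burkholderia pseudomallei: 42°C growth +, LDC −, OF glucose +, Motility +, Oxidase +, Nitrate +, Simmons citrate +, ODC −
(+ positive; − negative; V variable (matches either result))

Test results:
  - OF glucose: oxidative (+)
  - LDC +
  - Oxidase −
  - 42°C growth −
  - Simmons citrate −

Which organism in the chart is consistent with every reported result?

Stenotrophomonas maltophilia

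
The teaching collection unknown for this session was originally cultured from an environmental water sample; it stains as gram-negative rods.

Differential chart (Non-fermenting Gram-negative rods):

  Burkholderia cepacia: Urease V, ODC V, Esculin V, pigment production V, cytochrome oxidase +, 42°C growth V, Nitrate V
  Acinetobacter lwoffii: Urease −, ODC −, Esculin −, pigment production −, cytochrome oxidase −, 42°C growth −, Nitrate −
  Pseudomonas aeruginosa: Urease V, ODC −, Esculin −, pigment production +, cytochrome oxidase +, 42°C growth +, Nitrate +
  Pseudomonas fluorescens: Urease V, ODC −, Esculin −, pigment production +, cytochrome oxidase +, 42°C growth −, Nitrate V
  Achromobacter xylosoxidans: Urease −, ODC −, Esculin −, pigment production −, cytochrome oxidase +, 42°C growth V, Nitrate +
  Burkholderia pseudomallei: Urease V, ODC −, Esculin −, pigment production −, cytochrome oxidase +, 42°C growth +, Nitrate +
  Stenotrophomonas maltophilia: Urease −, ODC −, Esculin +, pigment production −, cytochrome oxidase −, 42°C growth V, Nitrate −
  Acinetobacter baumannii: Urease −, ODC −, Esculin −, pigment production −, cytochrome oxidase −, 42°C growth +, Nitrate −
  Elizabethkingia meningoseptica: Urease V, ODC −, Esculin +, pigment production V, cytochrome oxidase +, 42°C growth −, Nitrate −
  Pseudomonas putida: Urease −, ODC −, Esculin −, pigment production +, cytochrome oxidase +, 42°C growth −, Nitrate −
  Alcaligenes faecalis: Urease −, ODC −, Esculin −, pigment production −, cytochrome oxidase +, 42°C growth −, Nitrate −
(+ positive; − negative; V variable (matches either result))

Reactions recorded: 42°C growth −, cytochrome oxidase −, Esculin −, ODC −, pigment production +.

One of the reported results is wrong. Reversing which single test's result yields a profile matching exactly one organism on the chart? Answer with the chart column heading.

pigment production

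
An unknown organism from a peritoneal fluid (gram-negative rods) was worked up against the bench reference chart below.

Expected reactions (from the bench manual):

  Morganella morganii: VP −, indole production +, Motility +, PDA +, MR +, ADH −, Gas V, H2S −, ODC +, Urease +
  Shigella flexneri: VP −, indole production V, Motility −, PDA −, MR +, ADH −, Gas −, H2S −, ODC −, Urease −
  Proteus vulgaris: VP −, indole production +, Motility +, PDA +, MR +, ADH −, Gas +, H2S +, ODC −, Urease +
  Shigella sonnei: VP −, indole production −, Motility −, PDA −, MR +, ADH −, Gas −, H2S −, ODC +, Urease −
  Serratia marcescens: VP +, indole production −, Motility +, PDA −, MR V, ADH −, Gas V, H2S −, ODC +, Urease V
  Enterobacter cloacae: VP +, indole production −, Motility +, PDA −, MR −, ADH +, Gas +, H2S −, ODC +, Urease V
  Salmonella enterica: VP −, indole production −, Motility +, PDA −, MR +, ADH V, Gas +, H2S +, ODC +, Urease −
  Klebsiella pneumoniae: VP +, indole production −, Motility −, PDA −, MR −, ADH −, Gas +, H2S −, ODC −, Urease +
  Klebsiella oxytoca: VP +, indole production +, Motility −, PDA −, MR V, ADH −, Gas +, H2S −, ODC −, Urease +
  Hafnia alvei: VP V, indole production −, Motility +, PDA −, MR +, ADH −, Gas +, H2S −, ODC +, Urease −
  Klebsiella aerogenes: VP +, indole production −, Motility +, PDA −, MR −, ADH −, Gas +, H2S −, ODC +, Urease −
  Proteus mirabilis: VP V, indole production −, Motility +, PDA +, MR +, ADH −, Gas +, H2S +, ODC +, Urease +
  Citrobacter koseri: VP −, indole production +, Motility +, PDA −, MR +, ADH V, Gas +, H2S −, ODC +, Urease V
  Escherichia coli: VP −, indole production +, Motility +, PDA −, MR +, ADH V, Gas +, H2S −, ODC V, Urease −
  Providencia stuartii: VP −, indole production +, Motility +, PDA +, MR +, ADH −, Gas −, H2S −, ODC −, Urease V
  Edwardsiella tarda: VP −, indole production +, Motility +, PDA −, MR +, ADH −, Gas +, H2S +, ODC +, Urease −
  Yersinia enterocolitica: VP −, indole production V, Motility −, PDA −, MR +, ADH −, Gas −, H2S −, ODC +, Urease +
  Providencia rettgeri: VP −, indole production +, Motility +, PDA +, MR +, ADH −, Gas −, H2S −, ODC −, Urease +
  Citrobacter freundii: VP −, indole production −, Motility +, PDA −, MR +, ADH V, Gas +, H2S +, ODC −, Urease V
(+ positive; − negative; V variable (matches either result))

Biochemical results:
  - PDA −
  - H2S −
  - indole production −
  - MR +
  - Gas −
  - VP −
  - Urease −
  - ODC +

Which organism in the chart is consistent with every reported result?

Shigella sonnei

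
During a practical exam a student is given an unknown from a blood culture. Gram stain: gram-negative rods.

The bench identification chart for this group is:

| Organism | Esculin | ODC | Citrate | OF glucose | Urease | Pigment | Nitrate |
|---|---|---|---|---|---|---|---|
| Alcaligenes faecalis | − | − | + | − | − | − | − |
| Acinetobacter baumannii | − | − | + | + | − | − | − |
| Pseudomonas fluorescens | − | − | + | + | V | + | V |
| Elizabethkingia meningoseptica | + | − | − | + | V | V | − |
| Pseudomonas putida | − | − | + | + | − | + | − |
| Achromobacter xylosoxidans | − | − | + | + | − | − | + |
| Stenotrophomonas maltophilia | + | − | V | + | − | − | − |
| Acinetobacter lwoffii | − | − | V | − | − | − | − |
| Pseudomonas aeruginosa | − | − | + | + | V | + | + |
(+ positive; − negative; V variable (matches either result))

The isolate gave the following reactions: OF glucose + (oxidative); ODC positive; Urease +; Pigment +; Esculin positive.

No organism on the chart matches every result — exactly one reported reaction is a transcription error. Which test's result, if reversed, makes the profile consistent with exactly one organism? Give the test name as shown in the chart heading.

ODC

As reported, no row in the chart matches all 5 reactions.
Reversing Pigment → still no organism matches.
Reversing ODC (to −) → unique match: Elizabethkingia meningoseptica.
Reversing Esculin → still no organism matches.
Reversing Urease → still no organism matches.
Reversing OF glucose → still no organism matches.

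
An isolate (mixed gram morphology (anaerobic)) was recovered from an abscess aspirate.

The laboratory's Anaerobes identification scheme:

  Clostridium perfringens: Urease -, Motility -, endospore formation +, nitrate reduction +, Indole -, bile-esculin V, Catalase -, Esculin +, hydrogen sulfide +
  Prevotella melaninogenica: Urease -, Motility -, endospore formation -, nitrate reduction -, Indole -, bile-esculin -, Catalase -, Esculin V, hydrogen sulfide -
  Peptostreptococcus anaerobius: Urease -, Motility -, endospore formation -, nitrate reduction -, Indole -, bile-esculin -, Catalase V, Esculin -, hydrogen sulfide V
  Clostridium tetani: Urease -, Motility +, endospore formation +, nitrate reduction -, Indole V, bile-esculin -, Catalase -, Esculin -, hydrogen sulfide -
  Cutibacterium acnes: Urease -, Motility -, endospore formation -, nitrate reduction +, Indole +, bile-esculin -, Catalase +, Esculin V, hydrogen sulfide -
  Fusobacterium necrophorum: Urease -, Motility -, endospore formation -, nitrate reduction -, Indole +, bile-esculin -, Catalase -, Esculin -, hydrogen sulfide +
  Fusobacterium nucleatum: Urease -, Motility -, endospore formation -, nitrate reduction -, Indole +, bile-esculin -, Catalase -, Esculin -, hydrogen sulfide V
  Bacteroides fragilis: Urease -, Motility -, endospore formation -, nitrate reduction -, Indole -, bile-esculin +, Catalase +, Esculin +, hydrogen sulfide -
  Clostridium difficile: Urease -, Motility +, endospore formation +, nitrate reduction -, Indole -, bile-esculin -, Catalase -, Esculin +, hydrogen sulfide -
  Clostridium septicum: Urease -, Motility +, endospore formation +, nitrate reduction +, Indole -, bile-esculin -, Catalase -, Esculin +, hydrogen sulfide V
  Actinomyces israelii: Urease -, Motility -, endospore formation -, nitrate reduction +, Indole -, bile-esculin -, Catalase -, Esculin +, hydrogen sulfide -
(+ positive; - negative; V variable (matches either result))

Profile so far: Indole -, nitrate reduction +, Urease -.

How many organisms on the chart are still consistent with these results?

Urease -: all 11 remaining candidates are consistent.
nitrate reduction +: excludes 7 organisms — 4 left.
Indole -: excludes Cutibacterium acnes — 3 left.
Still consistent: Actinomyces israelii, Clostridium perfringens, Clostridium septicum.

3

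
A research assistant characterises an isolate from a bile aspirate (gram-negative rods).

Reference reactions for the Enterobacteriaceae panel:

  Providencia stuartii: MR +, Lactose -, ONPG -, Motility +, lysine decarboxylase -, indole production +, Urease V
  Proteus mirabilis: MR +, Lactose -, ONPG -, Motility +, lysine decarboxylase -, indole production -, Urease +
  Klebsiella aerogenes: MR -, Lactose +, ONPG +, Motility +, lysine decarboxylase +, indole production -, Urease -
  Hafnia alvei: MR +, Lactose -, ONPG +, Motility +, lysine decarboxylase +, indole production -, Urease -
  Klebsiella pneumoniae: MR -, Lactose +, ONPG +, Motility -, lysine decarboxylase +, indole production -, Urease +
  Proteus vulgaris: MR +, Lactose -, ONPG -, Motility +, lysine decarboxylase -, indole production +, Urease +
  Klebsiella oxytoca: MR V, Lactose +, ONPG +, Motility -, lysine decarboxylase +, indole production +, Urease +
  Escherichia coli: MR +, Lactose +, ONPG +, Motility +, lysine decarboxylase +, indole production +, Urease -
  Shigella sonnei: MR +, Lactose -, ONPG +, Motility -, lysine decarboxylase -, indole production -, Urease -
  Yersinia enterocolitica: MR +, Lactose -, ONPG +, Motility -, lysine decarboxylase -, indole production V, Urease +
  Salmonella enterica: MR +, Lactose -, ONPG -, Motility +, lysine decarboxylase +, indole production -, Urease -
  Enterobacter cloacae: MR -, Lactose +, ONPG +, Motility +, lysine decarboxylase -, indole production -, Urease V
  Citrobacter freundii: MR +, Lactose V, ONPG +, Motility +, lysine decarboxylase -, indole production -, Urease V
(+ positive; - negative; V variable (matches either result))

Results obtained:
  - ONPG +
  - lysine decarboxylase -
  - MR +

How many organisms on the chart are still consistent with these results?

3

lysine decarboxylase -: excludes 6 organisms — 7 left.
MR +: excludes Enterobacter cloacae — 6 left.
ONPG +: excludes Providencia stuartii, Proteus mirabilis, Proteus vulgaris — 3 left.
Still consistent: Citrobacter freundii, Shigella sonnei, Yersinia enterocolitica.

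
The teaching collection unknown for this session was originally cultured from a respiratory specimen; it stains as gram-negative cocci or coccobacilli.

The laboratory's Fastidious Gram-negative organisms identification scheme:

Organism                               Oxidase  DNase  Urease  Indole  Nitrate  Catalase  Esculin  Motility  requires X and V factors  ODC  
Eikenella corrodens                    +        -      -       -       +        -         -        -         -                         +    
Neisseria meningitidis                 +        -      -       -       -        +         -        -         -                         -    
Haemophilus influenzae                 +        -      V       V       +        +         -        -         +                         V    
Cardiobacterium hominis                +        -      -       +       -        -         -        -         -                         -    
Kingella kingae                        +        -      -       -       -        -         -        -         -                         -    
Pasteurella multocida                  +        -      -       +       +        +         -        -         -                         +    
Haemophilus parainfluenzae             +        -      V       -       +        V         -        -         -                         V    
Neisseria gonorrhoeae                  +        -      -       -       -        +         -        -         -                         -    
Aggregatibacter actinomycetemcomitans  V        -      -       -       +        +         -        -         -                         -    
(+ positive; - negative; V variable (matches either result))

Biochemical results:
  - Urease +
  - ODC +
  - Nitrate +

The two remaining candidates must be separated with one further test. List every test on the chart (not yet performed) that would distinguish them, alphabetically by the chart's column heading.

requires X and V factors

ODC +: excludes 5 organisms — 4 left.
Urease +: excludes Eikenella corrodens, Pasteurella multocida — 2 left.
Nitrate +: all 2 remaining candidates are consistent.
Two candidates remain: Haemophilus influenzae and Haemophilus parainfluenzae.
  Oxidase: + vs + — same for both, does not separate.
  DNase: - vs - — same for both, does not separate.
  Indole: V vs - — variable for at least one, does not separate.
  Catalase: + vs V — variable for at least one, does not separate.
  Esculin: - vs - — same for both, does not separate.
  Motility: - vs - — same for both, does not separate.
  requires X and V factors: Haemophilus influenzae +, Haemophilus parainfluenzae - — discriminates.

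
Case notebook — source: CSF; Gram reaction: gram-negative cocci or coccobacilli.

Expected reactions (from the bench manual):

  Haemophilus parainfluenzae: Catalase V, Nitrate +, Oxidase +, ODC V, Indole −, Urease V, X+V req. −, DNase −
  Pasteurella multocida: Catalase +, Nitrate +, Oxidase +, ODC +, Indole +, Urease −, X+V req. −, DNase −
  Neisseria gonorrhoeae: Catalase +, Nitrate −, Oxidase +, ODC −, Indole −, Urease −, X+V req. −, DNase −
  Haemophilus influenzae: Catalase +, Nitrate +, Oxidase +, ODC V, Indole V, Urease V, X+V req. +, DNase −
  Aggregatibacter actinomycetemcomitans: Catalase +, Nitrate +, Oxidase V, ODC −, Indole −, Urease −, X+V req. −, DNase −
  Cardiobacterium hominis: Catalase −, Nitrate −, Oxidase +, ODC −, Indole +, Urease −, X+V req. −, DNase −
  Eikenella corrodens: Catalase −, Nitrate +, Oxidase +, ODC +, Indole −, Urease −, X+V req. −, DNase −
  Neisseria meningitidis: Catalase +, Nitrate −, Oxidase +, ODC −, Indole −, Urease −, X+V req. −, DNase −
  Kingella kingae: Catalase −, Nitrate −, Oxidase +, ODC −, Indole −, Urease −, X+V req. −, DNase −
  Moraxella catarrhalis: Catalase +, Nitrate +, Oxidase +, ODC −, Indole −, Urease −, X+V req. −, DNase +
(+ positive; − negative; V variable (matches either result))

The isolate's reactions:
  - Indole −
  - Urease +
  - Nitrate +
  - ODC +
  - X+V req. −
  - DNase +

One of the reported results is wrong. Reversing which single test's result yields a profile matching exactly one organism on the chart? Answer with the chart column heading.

As reported, no row in the chart matches all 6 reactions.
Reversing ODC → still no organism matches.
Reversing X+V req. → still no organism matches.
Reversing Indole → still no organism matches.
Reversing Nitrate → still no organism matches.
Reversing DNase (to −) → unique match: Haemophilus parainfluenzae.
Reversing Urease → still no organism matches.

DNase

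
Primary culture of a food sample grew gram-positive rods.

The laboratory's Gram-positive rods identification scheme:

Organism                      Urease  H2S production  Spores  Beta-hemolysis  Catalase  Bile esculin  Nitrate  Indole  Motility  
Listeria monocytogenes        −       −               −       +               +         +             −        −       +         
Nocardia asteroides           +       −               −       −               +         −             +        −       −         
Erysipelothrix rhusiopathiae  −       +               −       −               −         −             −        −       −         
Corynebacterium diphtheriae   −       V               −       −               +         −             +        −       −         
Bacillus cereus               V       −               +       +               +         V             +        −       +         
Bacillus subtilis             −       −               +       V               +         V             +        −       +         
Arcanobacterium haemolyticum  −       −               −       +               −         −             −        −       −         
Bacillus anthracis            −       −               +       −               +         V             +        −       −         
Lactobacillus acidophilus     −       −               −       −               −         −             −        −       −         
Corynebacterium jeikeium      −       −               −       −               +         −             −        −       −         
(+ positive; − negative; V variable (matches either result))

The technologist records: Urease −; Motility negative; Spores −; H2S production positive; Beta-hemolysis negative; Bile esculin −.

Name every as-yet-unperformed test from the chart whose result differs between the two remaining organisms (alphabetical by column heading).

Catalase, Nitrate

Bile esculin −: excludes Listeria monocytogenes — 9 left.
Motility −: excludes Bacillus cereus, Bacillus subtilis — 7 left.
Urease −: excludes Nocardia asteroides — 6 left.
Beta-hemolysis −: excludes Arcanobacterium haemolyticum — 5 left.
Spores −: excludes Bacillus anthracis — 4 left.
H2S production +: excludes Lactobacillus acidophilus, Corynebacterium jeikeium — 2 left.
Two candidates remain: Corynebacterium diphtheriae and Erysipelothrix rhusiopathiae.
  Catalase: Corynebacterium diphtheriae +, Erysipelothrix rhusiopathiae − — discriminates.
  Nitrate: Corynebacterium diphtheriae +, Erysipelothrix rhusiopathiae − — discriminates.
  Indole: − vs − — same for both, does not separate.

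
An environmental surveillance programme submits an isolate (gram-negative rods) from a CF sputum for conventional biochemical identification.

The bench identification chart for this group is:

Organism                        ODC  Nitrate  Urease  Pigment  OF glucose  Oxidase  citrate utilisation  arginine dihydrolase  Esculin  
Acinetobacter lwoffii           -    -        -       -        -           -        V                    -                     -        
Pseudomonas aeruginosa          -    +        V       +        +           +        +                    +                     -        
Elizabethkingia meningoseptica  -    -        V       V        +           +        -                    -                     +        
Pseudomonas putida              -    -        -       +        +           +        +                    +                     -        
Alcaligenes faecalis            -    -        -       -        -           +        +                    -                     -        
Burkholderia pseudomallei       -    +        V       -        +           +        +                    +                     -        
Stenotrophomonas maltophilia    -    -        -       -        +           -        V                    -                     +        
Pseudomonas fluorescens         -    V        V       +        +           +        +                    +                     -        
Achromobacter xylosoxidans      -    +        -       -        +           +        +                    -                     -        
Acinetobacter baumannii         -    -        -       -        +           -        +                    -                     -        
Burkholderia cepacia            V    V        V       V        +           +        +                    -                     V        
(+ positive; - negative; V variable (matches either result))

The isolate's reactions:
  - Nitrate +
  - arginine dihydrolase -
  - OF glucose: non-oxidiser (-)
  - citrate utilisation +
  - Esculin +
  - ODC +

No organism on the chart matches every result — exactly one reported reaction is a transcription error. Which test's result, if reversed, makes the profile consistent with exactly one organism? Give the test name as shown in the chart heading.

OF glucose

As reported, no row in the chart matches all 6 reactions.
Reversing ODC → still no organism matches.
Reversing citrate utilisation → still no organism matches.
Reversing arginine dihydrolase → still no organism matches.
Reversing OF glucose (to +) → unique match: Burkholderia cepacia.
Reversing Esculin → still no organism matches.
Reversing Nitrate → still no organism matches.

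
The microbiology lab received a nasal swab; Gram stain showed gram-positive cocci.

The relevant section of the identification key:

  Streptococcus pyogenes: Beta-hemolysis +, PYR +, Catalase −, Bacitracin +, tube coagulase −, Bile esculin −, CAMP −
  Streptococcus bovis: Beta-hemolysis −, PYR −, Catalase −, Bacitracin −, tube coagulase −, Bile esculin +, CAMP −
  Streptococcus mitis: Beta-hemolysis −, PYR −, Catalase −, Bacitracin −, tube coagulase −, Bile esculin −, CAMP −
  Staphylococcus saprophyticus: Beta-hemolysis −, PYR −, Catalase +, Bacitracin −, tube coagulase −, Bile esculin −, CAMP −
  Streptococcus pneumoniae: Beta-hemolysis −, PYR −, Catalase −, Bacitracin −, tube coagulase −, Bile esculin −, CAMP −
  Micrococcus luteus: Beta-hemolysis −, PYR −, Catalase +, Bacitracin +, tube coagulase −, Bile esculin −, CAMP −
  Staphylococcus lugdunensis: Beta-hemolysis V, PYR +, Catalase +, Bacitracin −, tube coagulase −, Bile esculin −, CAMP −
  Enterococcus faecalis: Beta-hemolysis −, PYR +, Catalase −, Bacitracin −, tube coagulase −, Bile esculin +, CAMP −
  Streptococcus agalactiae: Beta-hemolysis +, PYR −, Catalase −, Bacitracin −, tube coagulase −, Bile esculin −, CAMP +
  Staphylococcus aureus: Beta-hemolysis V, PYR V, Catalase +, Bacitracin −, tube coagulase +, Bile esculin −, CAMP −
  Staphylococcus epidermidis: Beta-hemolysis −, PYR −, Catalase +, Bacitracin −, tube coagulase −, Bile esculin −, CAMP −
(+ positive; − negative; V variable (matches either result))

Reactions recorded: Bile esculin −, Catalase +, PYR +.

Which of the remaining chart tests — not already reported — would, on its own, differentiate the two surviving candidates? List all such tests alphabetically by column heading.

Catalase +: excludes 6 organisms — 5 left.
Bile esculin −: all 5 remaining candidates are consistent.
PYR +: excludes Staphylococcus saprophyticus, Micrococcus luteus, Staphylococcus epidermidis — 2 left.
Two candidates remain: Staphylococcus aureus and Staphylococcus lugdunensis.
  Beta-hemolysis: V vs V — variable for at least one, does not separate.
  Bacitracin: − vs − — same for both, does not separate.
  tube coagulase: Staphylococcus aureus +, Staphylococcus lugdunensis − — discriminates.
  CAMP: − vs − — same for both, does not separate.

tube coagulase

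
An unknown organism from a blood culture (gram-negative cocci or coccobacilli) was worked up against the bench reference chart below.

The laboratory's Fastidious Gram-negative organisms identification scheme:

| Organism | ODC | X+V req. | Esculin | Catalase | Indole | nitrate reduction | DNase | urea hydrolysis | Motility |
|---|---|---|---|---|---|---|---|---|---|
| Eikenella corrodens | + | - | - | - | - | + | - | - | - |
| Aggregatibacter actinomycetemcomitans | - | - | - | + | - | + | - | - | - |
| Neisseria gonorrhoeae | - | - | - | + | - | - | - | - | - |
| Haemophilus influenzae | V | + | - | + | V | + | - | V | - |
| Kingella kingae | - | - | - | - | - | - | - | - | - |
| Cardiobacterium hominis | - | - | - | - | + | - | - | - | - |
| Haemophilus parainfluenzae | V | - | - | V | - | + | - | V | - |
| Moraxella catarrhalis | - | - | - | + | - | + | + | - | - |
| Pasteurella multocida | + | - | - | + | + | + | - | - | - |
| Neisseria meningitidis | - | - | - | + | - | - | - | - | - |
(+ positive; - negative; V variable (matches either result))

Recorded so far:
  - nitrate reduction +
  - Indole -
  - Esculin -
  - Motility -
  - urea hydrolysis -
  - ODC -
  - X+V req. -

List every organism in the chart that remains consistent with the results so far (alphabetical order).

Aggregatibacter actinomycetemcomitans, Haemophilus parainfluenzae, Moraxella catarrhalis

Esculin -: all 10 remaining candidates are consistent.
urea hydrolysis -: all 10 remaining candidates are consistent.
ODC -: excludes Eikenella corrodens, Pasteurella multocida — 8 left.
X+V req. -: excludes Haemophilus influenzae — 7 left.
Indole -: excludes Cardiobacterium hominis — 6 left.
Motility -: all 6 remaining candidates are consistent.
nitrate reduction +: excludes Neisseria gonorrhoeae, Kingella kingae, Neisseria meningitidis — 3 left.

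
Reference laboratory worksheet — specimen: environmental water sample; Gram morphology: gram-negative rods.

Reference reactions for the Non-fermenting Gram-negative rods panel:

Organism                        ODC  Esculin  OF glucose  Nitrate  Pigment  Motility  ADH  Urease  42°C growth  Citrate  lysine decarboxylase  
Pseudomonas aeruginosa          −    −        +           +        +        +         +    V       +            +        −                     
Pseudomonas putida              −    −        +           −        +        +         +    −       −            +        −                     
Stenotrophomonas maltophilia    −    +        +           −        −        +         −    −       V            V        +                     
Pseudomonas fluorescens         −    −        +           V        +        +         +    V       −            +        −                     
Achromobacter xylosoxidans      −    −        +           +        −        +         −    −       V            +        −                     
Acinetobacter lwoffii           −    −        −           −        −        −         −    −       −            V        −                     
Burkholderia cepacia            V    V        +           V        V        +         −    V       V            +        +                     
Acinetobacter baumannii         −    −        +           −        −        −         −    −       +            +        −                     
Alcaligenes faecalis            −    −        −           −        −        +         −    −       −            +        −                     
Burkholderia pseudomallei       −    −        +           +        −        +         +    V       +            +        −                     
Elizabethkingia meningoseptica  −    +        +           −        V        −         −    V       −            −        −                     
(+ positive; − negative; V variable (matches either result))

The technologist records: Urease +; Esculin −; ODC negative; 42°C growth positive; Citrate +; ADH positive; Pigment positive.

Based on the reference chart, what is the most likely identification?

Pseudomonas aeruginosa

Citrate +: excludes Elizabethkingia meningoseptica — 10 left.
ADH +: excludes 6 organisms — 4 left.
42°C growth +: excludes Pseudomonas putida, Pseudomonas fluorescens — 2 left.
Esculin −: all 2 remaining candidates are consistent.
Urease +: all 2 remaining candidates are consistent.
ODC −: all 2 remaining candidates are consistent.
Pigment +: excludes Burkholderia pseudomallei — 1 left.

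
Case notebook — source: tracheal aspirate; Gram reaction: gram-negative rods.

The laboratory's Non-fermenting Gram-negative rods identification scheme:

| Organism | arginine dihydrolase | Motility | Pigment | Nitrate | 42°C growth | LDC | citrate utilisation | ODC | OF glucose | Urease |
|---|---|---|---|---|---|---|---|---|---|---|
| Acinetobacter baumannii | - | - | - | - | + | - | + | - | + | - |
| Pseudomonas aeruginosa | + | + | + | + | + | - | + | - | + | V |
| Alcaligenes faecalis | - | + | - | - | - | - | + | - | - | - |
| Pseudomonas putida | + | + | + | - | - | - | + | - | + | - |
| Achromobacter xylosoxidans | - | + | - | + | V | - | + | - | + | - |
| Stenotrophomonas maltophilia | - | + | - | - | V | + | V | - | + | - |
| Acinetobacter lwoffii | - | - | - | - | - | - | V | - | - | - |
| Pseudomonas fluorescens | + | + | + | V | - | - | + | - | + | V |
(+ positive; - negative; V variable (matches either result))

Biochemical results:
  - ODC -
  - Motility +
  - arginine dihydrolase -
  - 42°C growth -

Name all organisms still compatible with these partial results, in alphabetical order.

Achromobacter xylosoxidans, Alcaligenes faecalis, Stenotrophomonas maltophilia

ODC -: all 8 remaining candidates are consistent.
42°C growth -: excludes Acinetobacter baumannii, Pseudomonas aeruginosa — 6 left.
Motility +: excludes Acinetobacter lwoffii — 5 left.
arginine dihydrolase -: excludes Pseudomonas putida, Pseudomonas fluorescens — 3 left.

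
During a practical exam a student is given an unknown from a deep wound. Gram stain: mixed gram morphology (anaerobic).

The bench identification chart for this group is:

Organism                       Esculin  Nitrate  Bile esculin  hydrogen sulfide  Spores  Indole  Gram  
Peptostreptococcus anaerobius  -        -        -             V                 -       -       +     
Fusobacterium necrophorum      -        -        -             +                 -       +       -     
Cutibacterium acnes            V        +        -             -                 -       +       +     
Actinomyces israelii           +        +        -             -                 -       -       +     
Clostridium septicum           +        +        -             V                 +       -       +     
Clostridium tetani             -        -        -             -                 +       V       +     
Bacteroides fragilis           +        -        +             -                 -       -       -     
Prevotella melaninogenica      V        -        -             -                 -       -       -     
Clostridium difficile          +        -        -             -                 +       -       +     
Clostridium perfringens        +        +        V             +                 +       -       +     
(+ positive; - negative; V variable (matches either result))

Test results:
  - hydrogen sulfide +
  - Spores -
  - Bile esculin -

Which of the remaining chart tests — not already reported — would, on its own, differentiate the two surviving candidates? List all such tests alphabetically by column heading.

hydrogen sulfide +: excludes 6 organisms — 4 left.
Bile esculin -: all 4 remaining candidates are consistent.
Spores -: excludes Clostridium septicum, Clostridium perfringens — 2 left.
Two candidates remain: Fusobacterium necrophorum and Peptostreptococcus anaerobius.
  Esculin: - vs - — same for both, does not separate.
  Nitrate: - vs - — same for both, does not separate.
  Indole: Fusobacterium necrophorum +, Peptostreptococcus anaerobius - — discriminates.
  Gram: Fusobacterium necrophorum -, Peptostreptococcus anaerobius + — discriminates.

Gram, Indole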